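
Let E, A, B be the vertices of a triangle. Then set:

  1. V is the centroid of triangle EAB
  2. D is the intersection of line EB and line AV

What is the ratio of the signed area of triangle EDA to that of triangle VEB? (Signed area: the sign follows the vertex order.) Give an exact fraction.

Set E = (0, 0), A = (1, 0), B = (0, 1); any affine frame gives the same invariant.
1. V is the centroid of triangle EAB ⇒ V = (1/3, 1/3)
2. D is the intersection of line EB and line AV ⇒ D = (0, 1/2)
2·[EDA] = -1/2, 2·[VEB] = -1/3
[EDA]:[VEB] = -1/2:-1/3 = 3/2

[EDA]:[VEB] = 3/2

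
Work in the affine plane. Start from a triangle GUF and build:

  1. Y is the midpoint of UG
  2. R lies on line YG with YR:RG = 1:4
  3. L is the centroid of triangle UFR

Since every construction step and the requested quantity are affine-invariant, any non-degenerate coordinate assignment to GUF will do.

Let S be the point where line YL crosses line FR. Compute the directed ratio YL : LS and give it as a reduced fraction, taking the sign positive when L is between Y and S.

Work in coordinates with G = (0, 0), U = (1, 0), F = (0, 1).
1. Y is the midpoint of UG ⇒ Y = (1/2, 0)
2. R lies on line YG with YR:RG = 1:4 ⇒ R = (2/5, 0)
3. L is the centroid of triangle UFR ⇒ L = (7/15, 1/3)
line YL meets FR at S = (8/15, -1/3)
L = Y + t·(S−Y) with t = -1, so YL:LS = -1:2

YL:LS = -1/2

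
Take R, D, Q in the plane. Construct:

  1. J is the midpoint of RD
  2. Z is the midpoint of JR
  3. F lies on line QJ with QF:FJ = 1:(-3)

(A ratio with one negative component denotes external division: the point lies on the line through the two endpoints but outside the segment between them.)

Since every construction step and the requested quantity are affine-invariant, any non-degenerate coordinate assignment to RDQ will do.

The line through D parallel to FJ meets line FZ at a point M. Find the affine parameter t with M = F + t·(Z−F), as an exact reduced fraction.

Set R = (0, 0), D = (1, 0), Q = (0, 1); any affine frame gives the same invariant.
1. J is the midpoint of RD ⇒ J = (1/2, 0)
2. Z is the midpoint of JR ⇒ Z = (1/4, 0)
3. F lies on line QJ with QF:FJ = 1:(-3) ⇒ F = (-1/4, 3/2)
through D parallel to FJ: direction (3/4, -3/2); meets FZ at M = (-5/4, 9/2)
M = F + t·(Z−F) with t = -2

t = -2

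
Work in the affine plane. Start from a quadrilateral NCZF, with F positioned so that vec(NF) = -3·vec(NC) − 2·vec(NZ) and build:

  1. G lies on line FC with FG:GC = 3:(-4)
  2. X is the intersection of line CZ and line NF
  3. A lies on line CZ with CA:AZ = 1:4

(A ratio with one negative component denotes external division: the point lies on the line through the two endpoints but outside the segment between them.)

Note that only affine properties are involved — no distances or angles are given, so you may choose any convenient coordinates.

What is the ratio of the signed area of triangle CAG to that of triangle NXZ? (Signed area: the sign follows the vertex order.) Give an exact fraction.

Work in coordinates with N = (0, 0), C = (1, 0), Z = (0, 1), F = (-3, -2).
1. G lies on line FC with FG:GC = 3:(-4) ⇒ G = (-15, -8)
2. X is the intersection of line CZ and line NF ⇒ X = (3/5, 2/5)
3. A lies on line CZ with CA:AZ = 1:4 ⇒ A = (4/5, 1/5)
2·[CAG] = 24/5, 2·[NXZ] = 3/5
[CAG]:[NXZ] = 24/5:3/5 = 8

[CAG]:[NXZ] = 8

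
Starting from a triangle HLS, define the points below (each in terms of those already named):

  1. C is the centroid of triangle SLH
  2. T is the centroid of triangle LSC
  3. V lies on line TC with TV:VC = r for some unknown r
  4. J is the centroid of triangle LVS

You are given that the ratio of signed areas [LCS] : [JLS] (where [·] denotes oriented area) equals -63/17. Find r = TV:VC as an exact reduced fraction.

r = 5/2

Assign H = (0, 0), L = (1, 0), S = (0, 1) — the answer is frame-independent, so this choice is without loss of generality.
1. C is the centroid of triangle SLH ⇒ C = (1/3, 1/3)
2. T is the centroid of triangle LSC ⇒ T = (4/9, 4/9)
3. With TV:VC = r, write λ = r/(r+1) so V = T + λ·(C−T); V is affine-linear in λ
4. J is the centroid of triangle LVS ⇒ J is an affine combination of earlier points and hence also affine-linear in λ
Every point depending on V is an affine combination of V and λ-independent points, so each such coordinate is linear in λ; the λ² term in each signed area is a multiple of (C−T)×(C−T) = 0, so 2·[LCS] and 2·[JLS] are each linear in λ. Evaluating at λ=0 and λ=1:
  2·[LCS] = -1/3,   2·[JLS] = 2/27·λ + 1/27
So [LCS]:[JLS] = (-1/3) / (2/27·λ + 1/27). Setting this equal to -63/17:
  -1/3 = -63/17·(2/27·λ + 1/27)  ⇒  λ = 5/7
Then r = λ/(1−λ) = (5/7)/(2/7) = 5/2. Check: with r = 5/2, V = (23/63, 23/63) and [LCS]:[JLS] = -63/17 as required.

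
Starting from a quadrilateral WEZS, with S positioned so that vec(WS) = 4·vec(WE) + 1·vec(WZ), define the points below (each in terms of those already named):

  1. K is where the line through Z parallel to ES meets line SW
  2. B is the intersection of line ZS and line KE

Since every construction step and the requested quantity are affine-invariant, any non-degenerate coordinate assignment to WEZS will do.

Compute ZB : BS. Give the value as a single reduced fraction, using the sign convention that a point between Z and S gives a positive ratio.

ZB:BS = -4

Set W = (0, 0), E = (1, 0), Z = (0, 1), S = (4, 1); any affine frame gives the same invariant.
1. K is where the line through Z parallel to ES meets line SW ⇒ K = (-12, -3)
2. B is the intersection of line ZS and line KE ⇒ B = (16/3, 1)
B = Z + t·(S−Z) with t = 4/3, so ZB:BS = t:(1−t) = 4/3:-1/3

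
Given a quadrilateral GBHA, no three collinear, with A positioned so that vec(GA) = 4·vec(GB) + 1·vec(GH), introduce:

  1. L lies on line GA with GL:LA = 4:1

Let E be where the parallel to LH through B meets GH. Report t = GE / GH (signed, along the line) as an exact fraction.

t = 1/16

Assign G = (0, 0), B = (1, 0), H = (0, 1), A = (4, 1) — the answer is frame-independent, so this choice is without loss of generality.
1. L lies on line GA with GL:LA = 4:1 ⇒ L = (16/5, 4/5)
through B parallel to LH: direction (-16/5, 1/5); meets GH at E = (0, 1/16)
E = G + t·(H−G) with t = 1/16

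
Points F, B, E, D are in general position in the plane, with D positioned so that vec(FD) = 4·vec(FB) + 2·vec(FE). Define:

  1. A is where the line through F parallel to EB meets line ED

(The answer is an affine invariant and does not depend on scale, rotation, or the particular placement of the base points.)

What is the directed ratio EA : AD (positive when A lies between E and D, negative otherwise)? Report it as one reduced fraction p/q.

Assign F = (0, 0), B = (1, 0), E = (0, 1), D = (4, 2) — the answer is frame-independent, so this choice is without loss of generality.
1. A is where the line through F parallel to EB meets line ED ⇒ A = (-4/5, 4/5)
A = E + t·(D−E) with t = -1/5, so EA:AD = t:(1−t) = -1/5:6/5

EA:AD = -1/6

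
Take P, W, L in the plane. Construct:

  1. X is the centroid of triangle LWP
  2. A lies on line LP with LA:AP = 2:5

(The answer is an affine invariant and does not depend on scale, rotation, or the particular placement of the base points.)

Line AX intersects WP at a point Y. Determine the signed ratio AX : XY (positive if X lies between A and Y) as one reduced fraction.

AX:XY = 8/7

Choose coordinates P = (0, 0), W = (1, 0), L = (0, 1).
1. X is the centroid of triangle LWP ⇒ X = (1/3, 1/3)
2. A lies on line LP with LA:AP = 2:5 ⇒ A = (0, 5/7)
line AX meets WP at Y = (5/8, 0)
X = A + t·(Y−A) with t = 8/15, so AX:XY = 8/15:7/15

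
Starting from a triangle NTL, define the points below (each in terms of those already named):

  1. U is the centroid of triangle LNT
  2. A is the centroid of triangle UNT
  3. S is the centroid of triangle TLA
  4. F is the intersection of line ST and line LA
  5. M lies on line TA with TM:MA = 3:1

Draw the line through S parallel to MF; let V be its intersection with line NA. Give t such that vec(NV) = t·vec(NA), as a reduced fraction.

t = 13/9

Assign N = (0, 0), T = (1, 0), L = (0, 1) — the answer is frame-independent, so this choice is without loss of generality.
1. U is the centroid of triangle LNT ⇒ U = (1/3, 1/3)
2. A is the centroid of triangle UNT ⇒ A = (4/9, 1/9)
3. S is the centroid of triangle TLA ⇒ S = (13/27, 10/27)
4. F is the intersection of line ST and line LA ⇒ F = (2/9, 5/9)
5. M lies on line TA with TM:MA = 3:1 ⇒ M = (7/12, 1/12)
through S parallel to MF: direction (-13/36, 17/36); meets NA at V = (52/81, 13/81)
V = N + t·(A−N) with t = 13/9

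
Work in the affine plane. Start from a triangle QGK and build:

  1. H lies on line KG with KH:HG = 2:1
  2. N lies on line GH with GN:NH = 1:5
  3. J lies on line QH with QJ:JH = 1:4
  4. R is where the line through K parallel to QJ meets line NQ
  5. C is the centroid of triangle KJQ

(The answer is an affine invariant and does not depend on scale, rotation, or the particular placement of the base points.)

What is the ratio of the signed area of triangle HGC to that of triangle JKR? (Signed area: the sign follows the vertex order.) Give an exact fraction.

[HGC]:[JKR] = -3/34

Set Q = (0, 0), G = (1, 0), K = (0, 1); any affine frame gives the same invariant.
1. H lies on line KG with KH:HG = 2:1 ⇒ H = (2/3, 1/3)
2. N lies on line GH with GN:NH = 1:5 ⇒ N = (17/18, 1/18)
3. J lies on line QH with QJ:JH = 1:4 ⇒ J = (2/15, 1/15)
4. R is where the line through K parallel to QJ meets line NQ ⇒ R = (-34/15, -2/15)
5. C is the centroid of triangle KJQ ⇒ C = (2/45, 16/45)
2·[HGC] = -1/5, 2·[JKR] = 34/15
[HGC]:[JKR] = -1/5:34/15 = -3/34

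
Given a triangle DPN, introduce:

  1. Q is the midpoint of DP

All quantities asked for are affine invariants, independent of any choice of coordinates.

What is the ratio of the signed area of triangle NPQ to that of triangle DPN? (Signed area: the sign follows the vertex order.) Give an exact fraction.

Set D = (0, 0), P = (1, 0), N = (0, 1); any affine frame gives the same invariant.
1. Q is the midpoint of DP ⇒ Q = (1/2, 0)
2·[NPQ] = -1/2, 2·[DPN] = 1
[NPQ]:[DPN] = -1/2:1 = -1/2

[NPQ]:[DPN] = -1/2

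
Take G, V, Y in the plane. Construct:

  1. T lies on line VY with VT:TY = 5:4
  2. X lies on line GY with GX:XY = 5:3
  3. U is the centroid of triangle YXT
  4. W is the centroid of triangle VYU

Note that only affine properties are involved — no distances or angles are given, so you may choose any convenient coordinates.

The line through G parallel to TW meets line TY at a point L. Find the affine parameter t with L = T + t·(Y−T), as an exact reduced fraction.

t = -7/3

Work in coordinates with G = (0, 0), V = (1, 0), Y = (0, 1).
1. T lies on line VY with VT:TY = 5:4 ⇒ T = (4/9, 5/9)
2. X lies on line GY with GX:XY = 5:3 ⇒ X = (0, 5/8)
3. U is the centroid of triangle YXT ⇒ U = (4/27, 157/216)
4. W is the centroid of triangle VYU ⇒ W = (31/81, 373/648)
through G parallel to TW: direction (-5/81, 13/648); meets TY at L = (40/27, -13/27)
L = T + t·(Y−T) with t = -7/3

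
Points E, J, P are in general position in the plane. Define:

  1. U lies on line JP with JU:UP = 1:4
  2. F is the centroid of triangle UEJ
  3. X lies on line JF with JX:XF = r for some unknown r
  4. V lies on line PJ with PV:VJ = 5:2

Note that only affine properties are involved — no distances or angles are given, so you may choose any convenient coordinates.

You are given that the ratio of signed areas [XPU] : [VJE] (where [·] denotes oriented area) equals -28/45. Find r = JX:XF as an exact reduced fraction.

r = -2/5

Set E = (0, 0), J = (1, 0), P = (0, 1); any affine frame gives the same invariant.
1. U lies on line JP with JU:UP = 1:4 ⇒ U = (4/5, 1/5)
2. F is the centroid of triangle UEJ ⇒ F = (3/5, 1/15)
3. With JX:XF = r, write λ = r/(r+1) so X = J + λ·(F−J); X is affine-linear in λ
4. V lies on line PJ with PV:VJ = 5:2 ⇒ V = (5/7, 2/7)
Every point depending on X is an affine combination of X and λ-independent points, so each such coordinate is linear in λ; the λ² term in each signed area is a multiple of (F−J)×(F−J) = 0, so 2·[XPU] and 2·[VJE] are each linear in λ. Evaluating at λ=0 and λ=1:
  2·[XPU] = -4/15·λ,   2·[VJE] = -2/7
So [XPU]:[VJE] = (-4/15·λ) / (-2/7). Setting this equal to -28/45:
  -4/15·λ = -28/45·(-2/7)  ⇒  λ = -2/3
Then r = λ/(1−λ) = (-2/3)/(5/3) = -2/5. Check: with r = -2/5, X = (19/15, -2/45) and [XPU]:[VJE] = -28/45 as required.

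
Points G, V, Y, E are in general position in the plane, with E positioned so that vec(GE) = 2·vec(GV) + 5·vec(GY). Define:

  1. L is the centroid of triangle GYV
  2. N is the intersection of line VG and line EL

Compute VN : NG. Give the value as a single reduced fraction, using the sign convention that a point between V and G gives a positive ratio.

VN:NG = 11/3

Work in coordinates with G = (0, 0), V = (1, 0), Y = (0, 1), E = (2, 5).
1. L is the centroid of triangle GYV ⇒ L = (1/3, 1/3)
2. N is the intersection of line VG and line EL ⇒ N = (3/14, 0)
N = V + t·(G−V) with t = 11/14, so VN:NG = t:(1−t) = 11/14:3/14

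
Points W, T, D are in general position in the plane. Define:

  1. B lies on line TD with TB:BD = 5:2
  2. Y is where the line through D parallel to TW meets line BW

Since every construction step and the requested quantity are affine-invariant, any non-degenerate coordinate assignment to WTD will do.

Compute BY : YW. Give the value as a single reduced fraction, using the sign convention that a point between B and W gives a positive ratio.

Work in coordinates with W = (0, 0), T = (1, 0), D = (0, 1).
1. B lies on line TD with TB:BD = 5:2 ⇒ B = (2/7, 5/7)
2. Y is where the line through D parallel to TW meets line BW ⇒ Y = (2/5, 1)
Y = B + t·(W−B) with t = -2/5, so BY:YW = t:(1−t) = -2/5:7/5

BY:YW = -2/7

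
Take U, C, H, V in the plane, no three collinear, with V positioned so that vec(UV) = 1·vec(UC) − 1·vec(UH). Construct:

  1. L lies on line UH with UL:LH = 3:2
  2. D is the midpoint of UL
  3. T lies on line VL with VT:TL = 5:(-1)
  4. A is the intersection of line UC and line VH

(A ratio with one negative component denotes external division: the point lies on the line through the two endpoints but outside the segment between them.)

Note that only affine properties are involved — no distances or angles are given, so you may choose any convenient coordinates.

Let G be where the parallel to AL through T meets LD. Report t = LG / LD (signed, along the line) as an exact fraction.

Choose coordinates U = (0, 0), C = (1, 0), H = (0, 1), V = (1, -1).
1. L lies on line UH with UL:LH = 3:2 ⇒ L = (0, 3/5)
2. D is the midpoint of UL ⇒ D = (0, 3/10)
3. T lies on line VL with VT:TL = 5:(-1) ⇒ T = (-1/4, 1)
4. A is the intersection of line UC and line VH ⇒ A = (1/2, 0)
through T parallel to AL: direction (-1/2, 3/5); meets LD at G = (0, 7/10)
G = L + t·(D−L) with t = -1/3

t = -1/3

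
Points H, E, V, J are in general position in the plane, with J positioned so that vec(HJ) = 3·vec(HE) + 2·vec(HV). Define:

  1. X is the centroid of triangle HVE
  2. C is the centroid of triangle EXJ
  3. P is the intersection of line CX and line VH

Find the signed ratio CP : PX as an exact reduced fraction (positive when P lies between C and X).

CP:PX = -13/3

Work in coordinates with H = (0, 0), E = (1, 0), V = (0, 1), J = (3, 2).
1. X is the centroid of triangle HVE ⇒ X = (1/3, 1/3)
2. C is the centroid of triangle EXJ ⇒ C = (13/9, 7/9)
3. P is the intersection of line CX and line VH ⇒ P = (0, 1/5)
P = C + t·(X−C) with t = 13/10, so CP:PX = t:(1−t) = 13/10:-3/10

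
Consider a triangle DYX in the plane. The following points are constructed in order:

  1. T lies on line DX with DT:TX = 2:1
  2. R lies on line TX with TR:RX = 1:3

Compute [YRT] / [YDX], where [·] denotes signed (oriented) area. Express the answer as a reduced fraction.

Choose coordinates D = (0, 0), Y = (1, 0), X = (0, 1).
1. T lies on line DX with DT:TX = 2:1 ⇒ T = (0, 2/3)
2. R lies on line TX with TR:RX = 1:3 ⇒ R = (0, 3/4)
2·[YRT] = 1/12, 2·[YDX] = -1
[YRT]:[YDX] = 1/12:-1 = -1/12

[YRT]:[YDX] = -1/12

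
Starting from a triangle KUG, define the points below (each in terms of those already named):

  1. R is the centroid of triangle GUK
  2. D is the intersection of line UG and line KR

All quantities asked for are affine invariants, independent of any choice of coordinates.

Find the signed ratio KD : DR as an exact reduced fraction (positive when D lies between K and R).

KD:DR = -3

Set K = (0, 0), U = (1, 0), G = (0, 1); any affine frame gives the same invariant.
1. R is the centroid of triangle GUK ⇒ R = (1/3, 1/3)
2. D is the intersection of line UG and line KR ⇒ D = (1/2, 1/2)
D = K + t·(R−K) with t = 3/2, so KD:DR = t:(1−t) = 3/2:-1/2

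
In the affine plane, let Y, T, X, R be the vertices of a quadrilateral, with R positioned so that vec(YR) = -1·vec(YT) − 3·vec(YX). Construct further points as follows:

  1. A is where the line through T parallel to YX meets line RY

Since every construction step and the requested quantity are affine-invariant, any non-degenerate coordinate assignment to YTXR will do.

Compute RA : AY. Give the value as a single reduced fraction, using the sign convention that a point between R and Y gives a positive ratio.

RA:AY = -2

Work in coordinates with Y = (0, 0), T = (1, 0), X = (0, 1), R = (-1, -3).
1. A is where the line through T parallel to YX meets line RY ⇒ A = (1, 3)
A = R + t·(Y−R) with t = 2, so RA:AY = t:(1−t) = 2:-1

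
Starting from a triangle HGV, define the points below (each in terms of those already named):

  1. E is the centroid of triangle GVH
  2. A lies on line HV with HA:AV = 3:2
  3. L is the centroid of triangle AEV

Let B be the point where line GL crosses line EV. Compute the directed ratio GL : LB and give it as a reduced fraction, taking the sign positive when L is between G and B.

GL:LB = -17/2

Set H = (0, 0), G = (1, 0), V = (0, 1); any affine frame gives the same invariant.
1. E is the centroid of triangle GVH ⇒ E = (1/3, 1/3)
2. A lies on line HV with HA:AV = 3:2 ⇒ A = (0, 3/5)
3. L is the centroid of triangle AEV ⇒ L = (1/9, 29/45)
line GL meets EV at B = (11/51, 29/51)
L = G + t·(B−G) with t = 17/15, so GL:LB = 17/15:-2/15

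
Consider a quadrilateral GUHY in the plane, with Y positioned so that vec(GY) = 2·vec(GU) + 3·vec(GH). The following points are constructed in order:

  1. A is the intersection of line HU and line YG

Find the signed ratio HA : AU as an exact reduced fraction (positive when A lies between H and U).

Set G = (0, 0), U = (1, 0), H = (0, 1), Y = (2, 3); any affine frame gives the same invariant.
1. A is the intersection of line HU and line YG ⇒ A = (2/5, 3/5)
A = H + t·(U−H) with t = 2/5, so HA:AU = t:(1−t) = 2/5:3/5

HA:AU = 2/3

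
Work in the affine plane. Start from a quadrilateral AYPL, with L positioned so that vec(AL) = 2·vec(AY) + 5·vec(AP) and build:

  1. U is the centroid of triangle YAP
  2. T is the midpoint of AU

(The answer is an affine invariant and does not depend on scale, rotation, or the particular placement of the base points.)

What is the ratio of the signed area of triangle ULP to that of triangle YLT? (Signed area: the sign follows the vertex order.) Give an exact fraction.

Set A = (0, 0), Y = (1, 0), P = (0, 1), L = (2, 5); any affine frame gives the same invariant.
1. U is the centroid of triangle YAP ⇒ U = (1/3, 1/3)
2. T is the midpoint of AU ⇒ T = (1/6, 1/6)
2·[ULP] = 8/3, 2·[YLT] = 13/3
[ULP]:[YLT] = 8/3:13/3 = 8/13

[ULP]:[YLT] = 8/13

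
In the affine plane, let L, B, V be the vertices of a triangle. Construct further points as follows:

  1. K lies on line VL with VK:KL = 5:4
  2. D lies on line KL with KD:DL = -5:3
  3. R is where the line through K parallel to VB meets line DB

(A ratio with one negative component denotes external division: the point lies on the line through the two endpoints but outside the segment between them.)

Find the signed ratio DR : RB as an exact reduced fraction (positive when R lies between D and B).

DR:RB = 2

Set L = (0, 0), B = (1, 0), V = (0, 1); any affine frame gives the same invariant.
1. K lies on line VL with VK:KL = 5:4 ⇒ K = (0, 4/9)
2. D lies on line KL with KD:DL = -5:3 ⇒ D = (0, -2/3)
3. R is where the line through K parallel to VB meets line DB ⇒ R = (2/3, -2/9)
R = D + t·(B−D) with t = 2/3, so DR:RB = t:(1−t) = 2/3:1/3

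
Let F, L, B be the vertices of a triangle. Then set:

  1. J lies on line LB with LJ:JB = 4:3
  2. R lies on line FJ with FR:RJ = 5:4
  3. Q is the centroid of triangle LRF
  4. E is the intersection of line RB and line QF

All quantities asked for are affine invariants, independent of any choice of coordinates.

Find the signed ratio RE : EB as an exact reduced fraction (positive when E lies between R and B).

Choose coordinates F = (0, 0), L = (1, 0), B = (0, 1).
1. J lies on line LB with LJ:JB = 4:3 ⇒ J = (3/7, 4/7)
2. R lies on line FJ with FR:RJ = 5:4 ⇒ R = (5/21, 20/63)
3. Q is the centroid of triangle LRF ⇒ Q = (26/63, 20/189)
4. E is the intersection of line RB and line QF ⇒ E = (65/203, 50/609)
E = R + t·(B−R) with t = -10/29, so RE:EB = t:(1−t) = -10/29:39/29

RE:EB = -10/39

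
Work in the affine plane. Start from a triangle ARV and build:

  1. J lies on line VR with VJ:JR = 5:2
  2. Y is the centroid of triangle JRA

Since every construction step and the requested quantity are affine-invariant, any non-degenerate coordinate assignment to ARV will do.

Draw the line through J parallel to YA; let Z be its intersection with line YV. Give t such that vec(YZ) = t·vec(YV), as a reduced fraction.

t = 1/6

Assign A = (0, 0), R = (1, 0), V = (0, 1) — the answer is frame-independent, so this choice is without loss of generality.
1. J lies on line VR with VJ:JR = 5:2 ⇒ J = (5/7, 2/7)
2. Y is the centroid of triangle JRA ⇒ Y = (4/7, 2/21)
through J parallel to YA: direction (-4/7, -2/21); meets YV at Z = (10/21, 31/126)
Z = Y + t·(V−Y) with t = 1/6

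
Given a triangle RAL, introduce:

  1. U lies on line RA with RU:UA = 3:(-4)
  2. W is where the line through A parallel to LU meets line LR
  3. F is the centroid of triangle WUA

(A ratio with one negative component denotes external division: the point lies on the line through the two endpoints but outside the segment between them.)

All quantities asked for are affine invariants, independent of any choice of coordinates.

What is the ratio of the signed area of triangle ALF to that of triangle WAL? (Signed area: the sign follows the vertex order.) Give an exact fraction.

[ALF]:[WAL] = 4/3

Assign R = (0, 0), A = (1, 0), L = (0, 1) — the answer is frame-independent, so this choice is without loss of generality.
1. U lies on line RA with RU:UA = 3:(-4) ⇒ U = (-3, 0)
2. W is where the line through A parallel to LU meets line LR ⇒ W = (0, -1/3)
3. F is the centroid of triangle WUA ⇒ F = (-2/3, -1/9)
2·[ALF] = 16/9, 2·[WAL] = 4/3
[ALF]:[WAL] = 16/9:4/3 = 4/3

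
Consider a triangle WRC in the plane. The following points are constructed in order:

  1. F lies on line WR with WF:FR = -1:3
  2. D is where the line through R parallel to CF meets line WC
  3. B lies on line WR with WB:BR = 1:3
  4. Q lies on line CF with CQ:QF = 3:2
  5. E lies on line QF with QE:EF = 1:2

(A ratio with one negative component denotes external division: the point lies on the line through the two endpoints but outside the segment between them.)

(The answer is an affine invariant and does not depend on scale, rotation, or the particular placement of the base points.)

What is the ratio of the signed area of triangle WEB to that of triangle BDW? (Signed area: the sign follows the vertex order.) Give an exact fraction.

Choose coordinates W = (0, 0), R = (1, 0), C = (0, 1).
1. F lies on line WR with WF:FR = -1:3 ⇒ F = (-1/2, 0)
2. D is where the line through R parallel to CF meets line WC ⇒ D = (0, -2)
3. B lies on line WR with WB:BR = 1:3 ⇒ B = (1/4, 0)
4. Q lies on line CF with CQ:QF = 3:2 ⇒ Q = (-3/10, 2/5)
5. E lies on line QF with QE:EF = 1:2 ⇒ E = (-11/30, 4/15)
2·[WEB] = -1/15, 2·[BDW] = -1/2
[WEB]:[BDW] = -1/15:-1/2 = 2/15

[WEB]:[BDW] = 2/15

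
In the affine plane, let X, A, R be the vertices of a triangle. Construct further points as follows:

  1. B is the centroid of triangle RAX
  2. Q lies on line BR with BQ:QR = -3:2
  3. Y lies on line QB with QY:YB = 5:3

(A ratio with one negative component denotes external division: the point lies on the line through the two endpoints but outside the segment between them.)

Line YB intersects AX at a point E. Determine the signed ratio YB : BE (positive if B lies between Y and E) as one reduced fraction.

Work in coordinates with X = (0, 0), A = (1, 0), R = (0, 1).
1. B is the centroid of triangle RAX ⇒ B = (1/3, 1/3)
2. Q lies on line BR with BQ:QR = -3:2 ⇒ Q = (-2/3, 7/3)
3. Y lies on line QB with QY:YB = 5:3 ⇒ Y = (-1/24, 13/12)
line YB meets AX at E = (1/2, 0)
B = Y + t·(E−Y) with t = 9/13, so YB:BE = 9/13:4/13

YB:BE = 9/4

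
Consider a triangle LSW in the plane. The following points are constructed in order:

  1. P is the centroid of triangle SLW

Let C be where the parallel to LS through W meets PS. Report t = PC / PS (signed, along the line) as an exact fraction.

t = -2

Work in coordinates with L = (0, 0), S = (1, 0), W = (0, 1).
1. P is the centroid of triangle SLW ⇒ P = (1/3, 1/3)
through W parallel to LS: direction (1, 0); meets PS at C = (-1, 1)
C = P + t·(S−P) with t = -2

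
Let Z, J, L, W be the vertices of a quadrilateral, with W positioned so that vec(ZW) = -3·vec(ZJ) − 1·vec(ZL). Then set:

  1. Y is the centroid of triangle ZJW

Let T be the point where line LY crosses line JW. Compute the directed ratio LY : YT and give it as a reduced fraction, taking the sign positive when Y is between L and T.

LY:YT = 14

Set Z = (0, 0), J = (1, 0), L = (0, 1), W = (-3, -1); any affine frame gives the same invariant.
1. Y is the centroid of triangle ZJW ⇒ Y = (-2/3, -1/3)
line LY meets JW at T = (-5/7, -3/7)
Y = L + t·(T−L) with t = 14/15, so LY:YT = 14/15:1/15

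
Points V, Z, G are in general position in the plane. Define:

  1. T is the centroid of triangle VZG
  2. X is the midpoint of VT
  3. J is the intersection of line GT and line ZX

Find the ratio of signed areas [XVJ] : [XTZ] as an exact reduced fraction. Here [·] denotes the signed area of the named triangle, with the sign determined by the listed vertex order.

Set V = (0, 0), Z = (1, 0), G = (0, 1); any affine frame gives the same invariant.
1. T is the centroid of triangle VZG ⇒ T = (1/3, 1/3)
2. X is the midpoint of VT ⇒ X = (1/6, 1/6)
3. J is the intersection of line GT and line ZX ⇒ J = (4/9, 1/9)
2·[XVJ] = 1/18, 2·[XTZ] = -1/6
[XVJ]:[XTZ] = 1/18:-1/6 = -1/3

[XVJ]:[XTZ] = -1/3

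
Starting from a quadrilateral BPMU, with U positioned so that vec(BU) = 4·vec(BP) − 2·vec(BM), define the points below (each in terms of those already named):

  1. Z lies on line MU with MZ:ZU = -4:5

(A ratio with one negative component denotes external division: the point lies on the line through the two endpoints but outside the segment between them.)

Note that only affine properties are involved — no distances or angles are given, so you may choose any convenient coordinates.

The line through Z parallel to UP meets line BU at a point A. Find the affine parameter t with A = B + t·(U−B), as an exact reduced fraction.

t = 7/2

Assign B = (0, 0), P = (1, 0), M = (0, 1), U = (4, -2) — the answer is frame-independent, so this choice is without loss of generality.
1. Z lies on line MU with MZ:ZU = -4:5 ⇒ Z = (-16, 13)
through Z parallel to UP: direction (-3, 2); meets BU at A = (14, -7)
A = B + t·(U−B) with t = 7/2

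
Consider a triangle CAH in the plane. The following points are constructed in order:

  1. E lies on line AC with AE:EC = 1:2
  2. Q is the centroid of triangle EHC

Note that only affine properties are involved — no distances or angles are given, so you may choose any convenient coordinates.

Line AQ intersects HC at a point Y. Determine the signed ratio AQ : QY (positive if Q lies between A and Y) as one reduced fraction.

Set C = (0, 0), A = (1, 0), H = (0, 1); any affine frame gives the same invariant.
1. E lies on line AC with AE:EC = 1:2 ⇒ E = (2/3, 0)
2. Q is the centroid of triangle EHC ⇒ Q = (2/9, 1/3)
line AQ meets HC at Y = (0, 3/7)
Q = A + t·(Y−A) with t = 7/9, so AQ:QY = 7/9:2/9

AQ:QY = 7/2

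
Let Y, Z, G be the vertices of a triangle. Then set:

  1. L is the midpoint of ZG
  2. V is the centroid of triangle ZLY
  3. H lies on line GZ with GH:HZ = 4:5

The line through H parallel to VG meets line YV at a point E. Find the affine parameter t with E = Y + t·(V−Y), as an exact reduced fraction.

Assign Y = (0, 0), Z = (1, 0), G = (0, 1) — the answer is frame-independent, so this choice is without loss of generality.
1. L is the midpoint of ZG ⇒ L = (1/2, 1/2)
2. V is the centroid of triangle ZLY ⇒ V = (1/2, 1/6)
3. H lies on line GZ with GH:HZ = 4:5 ⇒ H = (4/9, 5/9)
through H parallel to VG: direction (-1/2, 5/6); meets YV at E = (35/54, 35/162)
E = Y + t·(V−Y) with t = 35/27

t = 35/27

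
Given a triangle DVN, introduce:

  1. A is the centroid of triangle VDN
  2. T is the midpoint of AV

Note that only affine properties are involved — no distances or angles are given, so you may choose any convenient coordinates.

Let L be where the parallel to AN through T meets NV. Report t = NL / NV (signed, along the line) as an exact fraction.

t = 1/2

Work in coordinates with D = (0, 0), V = (1, 0), N = (0, 1).
1. A is the centroid of triangle VDN ⇒ A = (1/3, 1/3)
2. T is the midpoint of AV ⇒ T = (2/3, 1/6)
through T parallel to AN: direction (-1/3, 2/3); meets NV at L = (1/2, 1/2)
L = N + t·(V−N) with t = 1/2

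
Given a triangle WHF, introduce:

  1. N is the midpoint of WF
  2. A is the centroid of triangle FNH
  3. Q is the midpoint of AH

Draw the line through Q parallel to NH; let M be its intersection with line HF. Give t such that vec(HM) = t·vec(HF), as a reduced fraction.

t = 1/6

Assign W = (0, 0), H = (1, 0), F = (0, 1) — the answer is frame-independent, so this choice is without loss of generality.
1. N is the midpoint of WF ⇒ N = (0, 1/2)
2. A is the centroid of triangle FNH ⇒ A = (1/3, 1/2)
3. Q is the midpoint of AH ⇒ Q = (2/3, 1/4)
through Q parallel to NH: direction (1, -1/2); meets HF at M = (5/6, 1/6)
M = H + t·(F−H) with t = 1/6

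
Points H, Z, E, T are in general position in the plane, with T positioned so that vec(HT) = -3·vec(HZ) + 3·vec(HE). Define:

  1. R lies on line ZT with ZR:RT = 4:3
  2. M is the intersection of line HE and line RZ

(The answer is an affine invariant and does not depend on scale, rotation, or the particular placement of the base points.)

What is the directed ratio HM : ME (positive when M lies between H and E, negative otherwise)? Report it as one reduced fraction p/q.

Work in coordinates with H = (0, 0), Z = (1, 0), E = (0, 1), T = (-3, 3).
1. R lies on line ZT with ZR:RT = 4:3 ⇒ R = (-9/7, 12/7)
2. M is the intersection of line HE and line RZ ⇒ M = (0, 3/4)
M = H + t·(E−H) with t = 3/4, so HM:ME = t:(1−t) = 3/4:1/4

HM:ME = 3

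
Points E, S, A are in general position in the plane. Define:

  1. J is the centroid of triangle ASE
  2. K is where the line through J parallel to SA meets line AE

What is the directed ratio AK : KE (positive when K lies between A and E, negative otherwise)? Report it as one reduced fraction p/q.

Set E = (0, 0), S = (1, 0), A = (0, 1); any affine frame gives the same invariant.
1. J is the centroid of triangle ASE ⇒ J = (1/3, 1/3)
2. K is where the line through J parallel to SA meets line AE ⇒ K = (0, 2/3)
K = A + t·(E−A) with t = 1/3, so AK:KE = t:(1−t) = 1/3:2/3

AK:KE = 1/2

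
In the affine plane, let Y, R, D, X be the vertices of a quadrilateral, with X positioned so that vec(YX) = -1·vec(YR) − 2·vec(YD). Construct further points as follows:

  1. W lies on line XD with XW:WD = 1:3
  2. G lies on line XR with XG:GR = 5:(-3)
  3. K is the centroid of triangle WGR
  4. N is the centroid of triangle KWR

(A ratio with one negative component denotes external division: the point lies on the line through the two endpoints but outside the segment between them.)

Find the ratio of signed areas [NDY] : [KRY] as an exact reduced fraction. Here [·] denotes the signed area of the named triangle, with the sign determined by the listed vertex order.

Work in coordinates with Y = (0, 0), R = (1, 0), D = (0, 1), X = (-1, -2).
1. W lies on line XD with XW:WD = 1:3 ⇒ W = (-3/4, -5/4)
2. G lies on line XR with XG:GR = 5:(-3) ⇒ G = (4, 3)
3. K is the centroid of triangle WGR ⇒ K = (17/12, 7/12)
4. N is the centroid of triangle KWR ⇒ N = (5/9, -2/9)
2·[NDY] = 5/9, 2·[KRY] = -7/12
[NDY]:[KRY] = 5/9:-7/12 = -20/21

[NDY]:[KRY] = -20/21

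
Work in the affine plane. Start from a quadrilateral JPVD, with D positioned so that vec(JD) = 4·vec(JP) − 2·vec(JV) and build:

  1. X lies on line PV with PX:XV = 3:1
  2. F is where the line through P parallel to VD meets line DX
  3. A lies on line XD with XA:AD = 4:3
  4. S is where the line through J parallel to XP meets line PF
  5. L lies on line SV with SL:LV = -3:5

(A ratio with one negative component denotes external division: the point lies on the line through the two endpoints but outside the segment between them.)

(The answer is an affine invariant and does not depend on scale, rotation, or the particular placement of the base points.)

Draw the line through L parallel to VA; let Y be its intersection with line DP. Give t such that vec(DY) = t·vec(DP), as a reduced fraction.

t = 101/38

Choose coordinates J = (0, 0), P = (1, 0), V = (0, 1), D = (4, -2).
1. X lies on line PV with PX:XV = 3:1 ⇒ X = (1/4, 3/4)
2. F is where the line through P parallel to VD meets line DX ⇒ F = (-11, 9)
3. A lies on line XD with XA:AD = 4:3 ⇒ A = (67/28, -23/28)
4. S is where the line through J parallel to XP meets line PF ⇒ S = (-3, 3)
5. L lies on line SV with SL:LV = -3:5 ⇒ L = (-15/2, 6)
through L parallel to VA: direction (67/28, -51/28); meets DP at Y = (-151/38, 63/19)
Y = D + t·(P−D) with t = 101/38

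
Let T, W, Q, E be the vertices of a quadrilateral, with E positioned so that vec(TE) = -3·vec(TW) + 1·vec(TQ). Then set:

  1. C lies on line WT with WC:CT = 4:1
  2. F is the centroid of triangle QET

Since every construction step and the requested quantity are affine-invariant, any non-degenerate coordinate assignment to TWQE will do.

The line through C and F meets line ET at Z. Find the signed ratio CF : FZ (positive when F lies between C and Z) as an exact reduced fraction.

CF:FZ = -4/5

Assign T = (0, 0), W = (1, 0), Q = (0, 1), E = (-3, 1) — the answer is frame-independent, so this choice is without loss of generality.
1. C lies on line WT with WC:CT = 4:1 ⇒ C = (1/5, 0)
2. F is the centroid of triangle QET ⇒ F = (-1, 2/3)
line CF meets ET at Z = (1/2, -1/6)
F = C + t·(Z−C) with t = -4, so CF:FZ = -4:5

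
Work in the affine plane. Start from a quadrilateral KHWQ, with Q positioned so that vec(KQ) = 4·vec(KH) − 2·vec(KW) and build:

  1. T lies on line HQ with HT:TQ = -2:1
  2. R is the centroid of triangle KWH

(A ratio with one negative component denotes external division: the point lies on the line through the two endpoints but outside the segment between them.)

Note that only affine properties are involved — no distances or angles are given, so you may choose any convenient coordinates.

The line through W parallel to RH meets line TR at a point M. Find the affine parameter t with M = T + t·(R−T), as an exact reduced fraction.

Choose coordinates K = (0, 0), H = (1, 0), W = (0, 1), Q = (4, -2).
1. T lies on line HQ with HT:TQ = -2:1 ⇒ T = (7, -4)
2. R is the centroid of triangle KWH ⇒ R = (1/3, 1/3)
through W parallel to RH: direction (2/3, -1/3); meets TR at M = (-3, 5/2)
M = T + t·(R−T) with t = 3/2

t = 3/2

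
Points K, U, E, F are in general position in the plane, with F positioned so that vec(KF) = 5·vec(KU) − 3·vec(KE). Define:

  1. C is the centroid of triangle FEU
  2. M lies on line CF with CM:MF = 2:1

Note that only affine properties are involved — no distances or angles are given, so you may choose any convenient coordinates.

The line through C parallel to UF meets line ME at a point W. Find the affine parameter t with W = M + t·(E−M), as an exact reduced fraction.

Choose coordinates K = (0, 0), U = (1, 0), E = (0, 1), F = (5, -3).
1. C is the centroid of triangle FEU ⇒ C = (2, -2/3)
2. M lies on line CF with CM:MF = 2:1 ⇒ M = (4, -20/9)
through C parallel to UF: direction (4, -3); meets ME at W = (3, -17/12)
W = M + t·(E−M) with t = 1/4

t = 1/4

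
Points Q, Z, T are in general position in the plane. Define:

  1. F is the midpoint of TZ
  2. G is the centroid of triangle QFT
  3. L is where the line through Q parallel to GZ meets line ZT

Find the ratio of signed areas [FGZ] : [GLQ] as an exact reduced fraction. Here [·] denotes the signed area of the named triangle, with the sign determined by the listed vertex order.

Choose coordinates Q = (0, 0), Z = (1, 0), T = (0, 1).
1. F is the midpoint of TZ ⇒ F = (1/2, 1/2)
2. G is the centroid of triangle QFT ⇒ G = (1/6, 1/2)
3. L is where the line through Q parallel to GZ meets line ZT ⇒ L = (5/2, -3/2)
2·[FGZ] = 1/6, 2·[GLQ] = -3/2
[FGZ]:[GLQ] = 1/6:-3/2 = -1/9

[FGZ]:[GLQ] = -1/9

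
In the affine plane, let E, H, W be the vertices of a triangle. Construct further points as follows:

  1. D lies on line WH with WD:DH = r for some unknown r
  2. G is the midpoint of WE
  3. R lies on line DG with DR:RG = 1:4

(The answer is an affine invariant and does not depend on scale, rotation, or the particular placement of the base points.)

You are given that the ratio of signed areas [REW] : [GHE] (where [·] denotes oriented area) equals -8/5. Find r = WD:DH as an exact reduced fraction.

r = -1/2

Choose coordinates E = (0, 0), H = (1, 0), W = (0, 1).
1. With WD:DH = r, write λ = r/(r+1) so D = W + λ·(H−W); D is affine-linear in λ
2. G is the midpoint of WE ⇒ G = (0, 1/2)
3. R lies on line DG with DR:RG = 1:4 ⇒ R is an affine combination of earlier points and hence also affine-linear in λ
Every point depending on D is an affine combination of D and λ-independent points, so each such coordinate is linear in λ; the λ² term in each signed area is a multiple of (H−W)×(H−W) = 0, so 2·[REW] and 2·[GHE] are each linear in λ. Evaluating at λ=0 and λ=1:
  2·[REW] = -4/5·λ,   2·[GHE] = -1/2
So [REW]:[GHE] = (-4/5·λ) / (-1/2). Setting this equal to -8/5:
  -4/5·λ = -8/5·(-1/2)  ⇒  λ = -1
Then r = λ/(1−λ) = (-1)/(2) = -1/2. Check: with r = -1/2, D = (-1, 2) and [REW]:[GHE] = -8/5 as required.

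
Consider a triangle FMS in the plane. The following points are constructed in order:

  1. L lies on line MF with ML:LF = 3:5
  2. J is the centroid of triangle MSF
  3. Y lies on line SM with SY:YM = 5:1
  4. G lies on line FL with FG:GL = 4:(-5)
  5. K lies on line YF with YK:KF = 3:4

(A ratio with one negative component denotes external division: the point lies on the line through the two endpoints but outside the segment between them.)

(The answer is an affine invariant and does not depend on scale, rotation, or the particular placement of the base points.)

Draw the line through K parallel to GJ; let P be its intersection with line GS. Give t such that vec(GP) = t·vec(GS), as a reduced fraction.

Assign F = (0, 0), M = (1, 0), S = (0, 1) — the answer is frame-independent, so this choice is without loss of generality.
1. L lies on line MF with ML:LF = 3:5 ⇒ L = (5/8, 0)
2. J is the centroid of triangle MSF ⇒ J = (1/3, 1/3)
3. Y lies on line SM with SY:YM = 5:1 ⇒ Y = (5/6, 1/6)
4. G lies on line FL with FG:GL = 4:(-5) ⇒ G = (-5/2, 0)
5. K lies on line YF with YK:KF = 3:4 ⇒ K = (10/21, 2/21)
through K parallel to GJ: direction (17/6, 1/3); meets GS at P = (-245/72, -13/36)
P = G + t·(S−G) with t = -13/36

t = -13/36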